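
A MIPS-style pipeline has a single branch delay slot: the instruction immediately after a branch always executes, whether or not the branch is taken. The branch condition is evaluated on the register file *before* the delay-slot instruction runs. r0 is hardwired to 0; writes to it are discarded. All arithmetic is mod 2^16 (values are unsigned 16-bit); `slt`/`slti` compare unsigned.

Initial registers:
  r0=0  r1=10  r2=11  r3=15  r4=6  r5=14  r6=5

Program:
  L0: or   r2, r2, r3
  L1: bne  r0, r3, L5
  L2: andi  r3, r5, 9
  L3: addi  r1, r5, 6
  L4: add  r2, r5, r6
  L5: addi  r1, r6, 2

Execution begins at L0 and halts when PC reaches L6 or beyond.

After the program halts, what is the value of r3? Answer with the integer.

8

  step pc=0: or   r2, r2, r3  regs=(0,10,15,15,6,14,5)
  step pc=1: bne  r0, r3, L5  cond=T  regs=(0,10,15,15,6,14,5)
  step pc=2: andi  r3, r5, 9  regs=(0,10,15,8,6,14,5)
  step pc=5: addi  r1, r6, 2  regs=(0,7,15,8,6,14,5)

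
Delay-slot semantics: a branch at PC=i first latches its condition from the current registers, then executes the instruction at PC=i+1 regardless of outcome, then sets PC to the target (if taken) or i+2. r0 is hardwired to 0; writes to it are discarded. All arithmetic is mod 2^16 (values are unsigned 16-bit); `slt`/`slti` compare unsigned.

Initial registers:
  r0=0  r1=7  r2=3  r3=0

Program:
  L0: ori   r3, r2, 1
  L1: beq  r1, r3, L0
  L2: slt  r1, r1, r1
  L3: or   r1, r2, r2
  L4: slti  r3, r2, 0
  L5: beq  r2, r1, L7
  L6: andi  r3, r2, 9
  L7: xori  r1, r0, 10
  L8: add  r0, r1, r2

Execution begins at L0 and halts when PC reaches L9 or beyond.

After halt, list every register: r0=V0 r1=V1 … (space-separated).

  step pc=0: ori   r3, r2, 1  regs=(0,7,3,3)
  step pc=1: beq  r1, r3, L0  cond=F  regs=(0,7,3,3)
  step pc=2: slt  r1, r1, r1  regs=(0,0,3,3)
  step pc=3: or   r1, r2, r2  regs=(0,3,3,3)
  step pc=4: slti  r3, r2, 0  regs=(0,3,3,0)
  step pc=5: beq  r2, r1, L7  cond=T  regs=(0,3,3,0)
  step pc=6: andi  r3, r2, 9  regs=(0,3,3,1)
  step pc=7: xori  r1, r0, 10  regs=(0,10,3,1)
  step pc=8: add  r0, r1, r2  regs=(0,10,3,1)

r0=0 r1=10 r2=3 r3=1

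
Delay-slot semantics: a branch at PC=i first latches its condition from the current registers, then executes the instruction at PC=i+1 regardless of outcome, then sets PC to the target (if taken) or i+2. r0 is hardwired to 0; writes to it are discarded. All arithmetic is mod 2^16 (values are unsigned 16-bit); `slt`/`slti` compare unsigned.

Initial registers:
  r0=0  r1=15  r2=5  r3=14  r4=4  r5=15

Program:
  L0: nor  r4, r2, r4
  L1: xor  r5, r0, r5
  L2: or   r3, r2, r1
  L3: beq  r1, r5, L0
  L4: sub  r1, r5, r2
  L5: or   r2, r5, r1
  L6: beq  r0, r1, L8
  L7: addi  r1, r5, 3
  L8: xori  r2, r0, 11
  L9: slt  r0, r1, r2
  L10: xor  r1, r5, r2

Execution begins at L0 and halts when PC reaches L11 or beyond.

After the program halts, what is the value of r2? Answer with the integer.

  step pc=0: nor  r4, r2, r4  regs=(0,15,5,14,65530,15)
  step pc=1: xor  r5, r0, r5  regs=(0,15,5,14,65530,15)
  step pc=2: or   r3, r2, r1  regs=(0,15,5,15,65530,15)
  step pc=3: beq  r1, r5, L0  cond=T  regs=(0,15,5,15,65530,15)
  step pc=4: sub  r1, r5, r2  regs=(0,10,5,15,65530,15)
  step pc=0: nor  r4, r2, r4  regs=(0,10,5,15,0,15)
  step pc=1: xor  r5, r0, r5  regs=(0,10,5,15,0,15)
  step pc=2: or   r3, r2, r1  regs=(0,10,5,15,0,15)
  step pc=3: beq  r1, r5, L0  cond=F  regs=(0,10,5,15,0,15)
  step pc=4: sub  r1, r5, r2  regs=(0,10,5,15,0,15)
  step pc=5: or   r2, r5, r1  regs=(0,10,15,15,0,15)
  step pc=6: beq  r0, r1, L8  cond=F  regs=(0,10,15,15,0,15)
  step pc=7: addi  r1, r5, 3  regs=(0,18,15,15,0,15)
  step pc=8: xori  r2, r0, 11  regs=(0,18,11,15,0,15)
  step pc=9: slt  r0, r1, r2  regs=(0,18,11,15,0,15)
  step pc=10: xor  r1, r5, r2  regs=(0,4,11,15,0,15)

11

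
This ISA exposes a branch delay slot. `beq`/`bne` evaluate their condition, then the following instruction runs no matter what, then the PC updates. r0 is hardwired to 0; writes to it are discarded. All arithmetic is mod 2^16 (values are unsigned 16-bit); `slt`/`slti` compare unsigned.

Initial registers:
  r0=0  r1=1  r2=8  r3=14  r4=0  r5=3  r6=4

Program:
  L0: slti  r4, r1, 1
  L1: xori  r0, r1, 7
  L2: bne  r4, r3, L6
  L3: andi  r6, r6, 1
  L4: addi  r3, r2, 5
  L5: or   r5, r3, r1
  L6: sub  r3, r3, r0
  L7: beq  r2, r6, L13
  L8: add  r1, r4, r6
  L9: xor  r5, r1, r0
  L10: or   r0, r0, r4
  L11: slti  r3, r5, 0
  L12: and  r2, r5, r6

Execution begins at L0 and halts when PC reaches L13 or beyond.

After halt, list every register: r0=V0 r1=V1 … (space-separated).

r0=0 r1=0 r2=0 r3=0 r4=0 r5=0 r6=0

PC=0  slti  r4, r1, 1        | r0=0 r1=1 r2=8 r3=14 r4=0 r5=3 r6=4
PC=1  xori  r0, r1, 7        | r0=0 r1=1 r2=8 r3=14 r4=0 r5=3 r6=4
PC=2  bne  r4, r3, L6        | r0=0 r1=1 r2=8 r3=14 r4=0 r5=3 r6=4  [TAKEN]
PC=3  andi  r6, r6, 1        | r0=0 r1=1 r2=8 r3=14 r4=0 r5=3 r6=0
PC=6  sub  r3, r3, r0        | r0=0 r1=1 r2=8 r3=14 r4=0 r5=3 r6=0
PC=7  beq  r2, r6, L13       | r0=0 r1=1 r2=8 r3=14 r4=0 r5=3 r6=0  [not taken]
PC=8  add  r1, r4, r6        | r0=0 r1=0 r2=8 r3=14 r4=0 r5=3 r6=0
PC=9  xor  r5, r1, r0        | r0=0 r1=0 r2=8 r3=14 r4=0 r5=0 r6=0
PC=10 or   r0, r0, r4        | r0=0 r1=0 r2=8 r3=14 r4=0 r5=0 r6=0
PC=11 slti  r3, r5, 0        | r0=0 r1=0 r2=8 r3=0 r4=0 r5=0 r6=0
PC=12 and  r2, r5, r6        | r0=0 r1=0 r2=0 r3=0 r4=0 r5=0 r6=0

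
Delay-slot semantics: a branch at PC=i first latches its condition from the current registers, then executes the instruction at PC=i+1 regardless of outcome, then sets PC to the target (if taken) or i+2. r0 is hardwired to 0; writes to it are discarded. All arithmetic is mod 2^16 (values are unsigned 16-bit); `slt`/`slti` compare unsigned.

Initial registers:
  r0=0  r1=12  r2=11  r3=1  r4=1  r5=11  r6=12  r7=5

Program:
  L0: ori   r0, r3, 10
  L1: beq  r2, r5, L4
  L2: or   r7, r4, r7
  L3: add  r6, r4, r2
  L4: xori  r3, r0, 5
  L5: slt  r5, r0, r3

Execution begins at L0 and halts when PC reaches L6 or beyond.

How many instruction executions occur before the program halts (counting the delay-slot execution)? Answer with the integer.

5

PC=0  ori   r0, r3, 10       | r0=0 r1=12 r2=11 r3=1 r4=1 r5=11 r6=12 r7=5
PC=1  beq  r2, r5, L4        | r0=0 r1=12 r2=11 r3=1 r4=1 r5=11 r6=12 r7=5  [TAKEN]
PC=2  or   r7, r4, r7        | r0=0 r1=12 r2=11 r3=1 r4=1 r5=11 r6=12 r7=5
PC=4  xori  r3, r0, 5        | r0=0 r1=12 r2=11 r3=5 r4=1 r5=11 r6=12 r7=5
PC=5  slt  r5, r0, r3        | r0=0 r1=12 r2=11 r3=5 r4=1 r5=1 r6=12 r7=5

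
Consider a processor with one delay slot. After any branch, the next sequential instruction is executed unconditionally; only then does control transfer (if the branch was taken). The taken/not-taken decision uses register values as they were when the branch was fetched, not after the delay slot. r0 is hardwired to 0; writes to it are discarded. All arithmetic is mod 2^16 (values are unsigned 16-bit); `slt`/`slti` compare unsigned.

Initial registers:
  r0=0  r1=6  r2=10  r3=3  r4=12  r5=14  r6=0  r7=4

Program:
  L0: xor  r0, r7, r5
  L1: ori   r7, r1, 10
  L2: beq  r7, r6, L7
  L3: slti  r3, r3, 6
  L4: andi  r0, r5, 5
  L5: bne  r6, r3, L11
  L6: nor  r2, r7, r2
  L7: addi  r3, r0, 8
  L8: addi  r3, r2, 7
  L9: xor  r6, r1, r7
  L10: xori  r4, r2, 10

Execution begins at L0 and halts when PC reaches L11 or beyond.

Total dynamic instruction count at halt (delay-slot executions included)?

  step pc=0: xor  r0, r7, r5  regs=(0,6,10,3,12,14,0,4)
  step pc=1: ori   r7, r1, 10  regs=(0,6,10,3,12,14,0,14)
  step pc=2: beq  r7, r6, L7  cond=F  regs=(0,6,10,3,12,14,0,14)
  step pc=3: slti  r3, r3, 6  regs=(0,6,10,1,12,14,0,14)
  step pc=4: andi  r0, r5, 5  regs=(0,6,10,1,12,14,0,14)
  step pc=5: bne  r6, r3, L11  cond=T  regs=(0,6,10,1,12,14,0,14)
  step pc=6: nor  r2, r7, r2  regs=(0,6,65521,1,12,14,0,14)

7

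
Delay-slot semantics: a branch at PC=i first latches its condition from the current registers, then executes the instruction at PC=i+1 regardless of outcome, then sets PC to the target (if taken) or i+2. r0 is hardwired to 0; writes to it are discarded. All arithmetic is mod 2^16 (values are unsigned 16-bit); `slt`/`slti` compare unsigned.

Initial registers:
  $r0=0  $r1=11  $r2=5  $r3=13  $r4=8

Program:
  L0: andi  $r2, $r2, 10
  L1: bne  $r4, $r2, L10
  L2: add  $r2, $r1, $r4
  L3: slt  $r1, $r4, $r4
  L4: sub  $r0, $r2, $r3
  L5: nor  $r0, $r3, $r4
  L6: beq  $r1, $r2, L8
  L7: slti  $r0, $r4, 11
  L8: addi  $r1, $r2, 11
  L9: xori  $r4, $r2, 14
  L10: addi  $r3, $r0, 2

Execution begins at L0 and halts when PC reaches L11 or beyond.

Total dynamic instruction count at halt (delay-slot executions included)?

PC=0  andi  $r2, $r2, 10     | $r0=0 $r1=11 $r2=0 $r3=13 $r4=8
PC=1  bne  $r4, $r2, L10     | $r0=0 $r1=11 $r2=0 $r3=13 $r4=8  [TAKEN]
PC=2  add  $r2, $r1, $r4     | $r0=0 $r1=11 $r2=19 $r3=13 $r4=8
PC=10 addi  $r3, $r0, 2      | $r0=0 $r1=11 $r2=19 $r3=2 $r4=8

4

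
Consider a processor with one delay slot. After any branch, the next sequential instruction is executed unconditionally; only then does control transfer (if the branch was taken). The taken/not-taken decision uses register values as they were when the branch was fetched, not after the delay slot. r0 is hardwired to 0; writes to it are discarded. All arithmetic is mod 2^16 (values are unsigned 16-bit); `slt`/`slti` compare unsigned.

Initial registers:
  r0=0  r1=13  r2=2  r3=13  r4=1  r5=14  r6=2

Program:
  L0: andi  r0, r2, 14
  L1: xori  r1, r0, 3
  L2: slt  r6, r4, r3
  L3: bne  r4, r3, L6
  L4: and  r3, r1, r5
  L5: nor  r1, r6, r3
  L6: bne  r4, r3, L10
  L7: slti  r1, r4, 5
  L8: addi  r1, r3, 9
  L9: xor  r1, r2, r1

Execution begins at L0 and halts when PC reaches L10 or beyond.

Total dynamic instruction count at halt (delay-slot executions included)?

7

  step pc=0: andi  r0, r2, 14  regs=(0,13,2,13,1,14,2)
  step pc=1: xori  r1, r0, 3  regs=(0,3,2,13,1,14,2)
  step pc=2: slt  r6, r4, r3  regs=(0,3,2,13,1,14,1)
  step pc=3: bne  r4, r3, L6  cond=T  regs=(0,3,2,13,1,14,1)
  step pc=4: and  r3, r1, r5  regs=(0,3,2,2,1,14,1)
  step pc=6: bne  r4, r3, L10  cond=T  regs=(0,3,2,2,1,14,1)
  step pc=7: slti  r1, r4, 5  regs=(0,1,2,2,1,14,1)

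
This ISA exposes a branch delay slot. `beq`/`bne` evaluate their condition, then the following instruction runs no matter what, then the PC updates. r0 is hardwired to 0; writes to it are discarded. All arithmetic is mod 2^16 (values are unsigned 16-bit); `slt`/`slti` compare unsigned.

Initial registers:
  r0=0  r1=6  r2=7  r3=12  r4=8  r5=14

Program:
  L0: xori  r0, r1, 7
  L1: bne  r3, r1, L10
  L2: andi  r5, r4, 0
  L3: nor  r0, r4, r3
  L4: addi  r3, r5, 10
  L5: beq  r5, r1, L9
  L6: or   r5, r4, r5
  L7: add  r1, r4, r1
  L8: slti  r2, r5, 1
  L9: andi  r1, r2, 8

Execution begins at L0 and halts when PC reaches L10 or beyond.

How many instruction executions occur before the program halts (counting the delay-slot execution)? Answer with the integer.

3

[0] xori  r0, r1, 7  →  {r0:0, r1:6, r2:7, r3:12, r4:8, r5:14}
[1] bne  r3, r1, L10  →  {r0:0, r1:6, r2:7, r3:12, r4:8, r5:14}  ⟨branch taken⟩
[2] andi  r5, r4, 0  →  {r0:0, r1:6, r2:7, r3:12, r4:8, r5:0}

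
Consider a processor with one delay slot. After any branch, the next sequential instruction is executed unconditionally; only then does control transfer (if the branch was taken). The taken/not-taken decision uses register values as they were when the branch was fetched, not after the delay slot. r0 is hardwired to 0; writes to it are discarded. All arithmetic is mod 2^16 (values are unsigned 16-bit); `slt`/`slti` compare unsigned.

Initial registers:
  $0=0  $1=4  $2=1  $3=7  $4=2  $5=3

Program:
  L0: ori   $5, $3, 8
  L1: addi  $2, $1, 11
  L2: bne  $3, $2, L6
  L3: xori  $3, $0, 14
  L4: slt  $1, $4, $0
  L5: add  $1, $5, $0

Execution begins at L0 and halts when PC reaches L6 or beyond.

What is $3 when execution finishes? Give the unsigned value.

PC=0  ori   $5, $3, 8        | $0=0 $1=4 $2=1 $3=7 $4=2 $5=15
PC=1  addi  $2, $1, 11       | $0=0 $1=4 $2=15 $3=7 $4=2 $5=15
PC=2  bne  $3, $2, L6        | $0=0 $1=4 $2=15 $3=7 $4=2 $5=15  [TAKEN]
PC=3  xori  $3, $0, 14       | $0=0 $1=4 $2=15 $3=14 $4=2 $5=15

14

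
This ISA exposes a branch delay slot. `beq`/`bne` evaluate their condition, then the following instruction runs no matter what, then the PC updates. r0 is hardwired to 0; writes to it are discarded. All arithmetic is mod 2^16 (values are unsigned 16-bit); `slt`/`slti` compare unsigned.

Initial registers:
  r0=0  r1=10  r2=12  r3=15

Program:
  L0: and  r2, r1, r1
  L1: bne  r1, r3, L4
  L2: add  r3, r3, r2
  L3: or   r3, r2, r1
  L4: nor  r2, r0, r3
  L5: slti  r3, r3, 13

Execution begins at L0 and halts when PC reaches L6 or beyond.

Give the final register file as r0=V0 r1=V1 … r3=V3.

PC=0  and  r2, r1, r1        | r0=0 r1=10 r2=10 r3=15
PC=1  bne  r1, r3, L4        | r0=0 r1=10 r2=10 r3=15  [TAKEN]
PC=2  add  r3, r3, r2        | r0=0 r1=10 r2=10 r3=25
PC=4  nor  r2, r0, r3        | r0=0 r1=10 r2=65510 r3=25
PC=5  slti  r3, r3, 13       | r0=0 r1=10 r2=65510 r3=0

r0=0 r1=10 r2=65510 r3=0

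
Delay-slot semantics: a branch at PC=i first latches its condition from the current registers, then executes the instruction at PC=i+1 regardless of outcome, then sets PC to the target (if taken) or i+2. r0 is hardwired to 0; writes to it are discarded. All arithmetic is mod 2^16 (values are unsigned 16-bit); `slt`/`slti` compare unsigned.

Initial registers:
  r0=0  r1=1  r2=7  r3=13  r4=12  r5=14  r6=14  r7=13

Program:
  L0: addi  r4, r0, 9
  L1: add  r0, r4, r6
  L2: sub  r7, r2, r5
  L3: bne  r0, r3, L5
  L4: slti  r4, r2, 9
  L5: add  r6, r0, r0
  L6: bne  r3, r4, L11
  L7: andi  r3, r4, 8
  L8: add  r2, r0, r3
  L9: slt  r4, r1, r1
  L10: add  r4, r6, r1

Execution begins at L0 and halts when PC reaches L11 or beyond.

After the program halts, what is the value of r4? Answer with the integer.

1

[0] addi  r4, r0, 9  →  {r0:0, r1:1, r2:7, r3:13, r4:9, r5:14, r6:14, r7:13}
[1] add  r0, r4, r6  →  {r0:0, r1:1, r2:7, r3:13, r4:9, r5:14, r6:14, r7:13}
[2] sub  r7, r2, r5  →  {r0:0, r1:1, r2:7, r3:13, r4:9, r5:14, r6:14, r7:65529}
[3] bne  r0, r3, L5  →  {r0:0, r1:1, r2:7, r3:13, r4:9, r5:14, r6:14, r7:65529}  ⟨branch taken⟩
[4] slti  r4, r2, 9  →  {r0:0, r1:1, r2:7, r3:13, r4:1, r5:14, r6:14, r7:65529}
[5] add  r6, r0, r0  →  {r0:0, r1:1, r2:7, r3:13, r4:1, r5:14, r6:0, r7:65529}
[6] bne  r3, r4, L11  →  {r0:0, r1:1, r2:7, r3:13, r4:1, r5:14, r6:0, r7:65529}  ⟨branch taken⟩
[7] andi  r3, r4, 8  →  {r0:0, r1:1, r2:7, r3:0, r4:1, r5:14, r6:0, r7:65529}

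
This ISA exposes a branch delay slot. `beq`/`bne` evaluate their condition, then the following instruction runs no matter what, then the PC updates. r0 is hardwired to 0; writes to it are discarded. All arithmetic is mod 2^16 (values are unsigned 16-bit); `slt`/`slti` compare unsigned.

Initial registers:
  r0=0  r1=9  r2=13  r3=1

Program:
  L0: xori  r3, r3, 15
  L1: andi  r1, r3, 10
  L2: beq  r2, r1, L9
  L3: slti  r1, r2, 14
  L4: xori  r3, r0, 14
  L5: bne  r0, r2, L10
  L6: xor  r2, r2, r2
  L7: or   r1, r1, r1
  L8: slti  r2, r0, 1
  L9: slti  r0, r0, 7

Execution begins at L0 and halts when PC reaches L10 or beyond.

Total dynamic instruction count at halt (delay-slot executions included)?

7

#0 xori  r3, r3, 15 ; 0/9/13/14
#1 andi  r1, r3, 10 ; 0/10/13/14
#2 beq  r2, r1, L9 ; 0/10/13/14 ; →fallthru
#3 slti  r1, r2, 14 ; 0/1/13/14
#4 xori  r3, r0, 14 ; 0/1/13/14
#5 bne  r0, r2, L10 ; 0/1/13/14 ; →target
#6 xor  r2, r2, r2 ; 0/1/0/14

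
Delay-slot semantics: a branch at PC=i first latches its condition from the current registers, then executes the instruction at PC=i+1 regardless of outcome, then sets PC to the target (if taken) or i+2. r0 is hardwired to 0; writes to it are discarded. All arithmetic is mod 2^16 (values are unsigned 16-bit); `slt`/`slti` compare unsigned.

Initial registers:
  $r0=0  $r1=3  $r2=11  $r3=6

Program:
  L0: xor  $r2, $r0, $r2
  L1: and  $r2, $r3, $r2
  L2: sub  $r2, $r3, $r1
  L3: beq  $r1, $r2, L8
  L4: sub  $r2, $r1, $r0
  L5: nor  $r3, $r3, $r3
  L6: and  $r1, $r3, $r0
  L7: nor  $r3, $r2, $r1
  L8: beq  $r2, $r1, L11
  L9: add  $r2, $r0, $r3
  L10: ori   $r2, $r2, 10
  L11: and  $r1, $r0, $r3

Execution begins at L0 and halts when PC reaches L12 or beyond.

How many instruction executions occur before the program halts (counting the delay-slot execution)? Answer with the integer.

PC=0  xor  $r2, $r0, $r2     | $r0=0 $r1=3 $r2=11 $r3=6
PC=1  and  $r2, $r3, $r2     | $r0=0 $r1=3 $r2=2 $r3=6
PC=2  sub  $r2, $r3, $r1     | $r0=0 $r1=3 $r2=3 $r3=6
PC=3  beq  $r1, $r2, L8      | $r0=0 $r1=3 $r2=3 $r3=6  [TAKEN]
PC=4  sub  $r2, $r1, $r0     | $r0=0 $r1=3 $r2=3 $r3=6
PC=8  beq  $r2, $r1, L11     | $r0=0 $r1=3 $r2=3 $r3=6  [TAKEN]
PC=9  add  $r2, $r0, $r3     | $r0=0 $r1=3 $r2=6 $r3=6
PC=11 and  $r1, $r0, $r3     | $r0=0 $r1=0 $r2=6 $r3=6

8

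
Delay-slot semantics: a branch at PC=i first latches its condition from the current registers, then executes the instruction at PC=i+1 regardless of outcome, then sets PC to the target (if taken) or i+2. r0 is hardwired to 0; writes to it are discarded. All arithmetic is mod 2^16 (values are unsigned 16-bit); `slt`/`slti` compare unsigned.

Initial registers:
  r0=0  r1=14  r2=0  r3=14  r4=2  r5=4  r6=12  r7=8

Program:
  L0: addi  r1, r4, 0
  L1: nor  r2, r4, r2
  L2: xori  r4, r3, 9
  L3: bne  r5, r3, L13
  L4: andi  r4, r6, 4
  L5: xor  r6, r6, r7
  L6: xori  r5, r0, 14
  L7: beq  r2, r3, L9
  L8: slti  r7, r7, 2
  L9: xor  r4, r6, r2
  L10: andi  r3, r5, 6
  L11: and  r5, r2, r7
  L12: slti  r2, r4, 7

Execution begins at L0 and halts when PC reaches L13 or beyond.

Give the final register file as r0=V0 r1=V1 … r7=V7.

r0=0 r1=2 r2=65533 r3=14 r4=4 r5=4 r6=12 r7=8

PC=0  addi  r1, r4, 0        | r0=0 r1=2 r2=0 r3=14 r4=2 r5=4 r6=12 r7=8
PC=1  nor  r2, r4, r2        | r0=0 r1=2 r2=65533 r3=14 r4=2 r5=4 r6=12 r7=8
PC=2  xori  r4, r3, 9        | r0=0 r1=2 r2=65533 r3=14 r4=7 r5=4 r6=12 r7=8
PC=3  bne  r5, r3, L13       | r0=0 r1=2 r2=65533 r3=14 r4=7 r5=4 r6=12 r7=8  [TAKEN]
PC=4  andi  r4, r6, 4        | r0=0 r1=2 r2=65533 r3=14 r4=4 r5=4 r6=12 r7=8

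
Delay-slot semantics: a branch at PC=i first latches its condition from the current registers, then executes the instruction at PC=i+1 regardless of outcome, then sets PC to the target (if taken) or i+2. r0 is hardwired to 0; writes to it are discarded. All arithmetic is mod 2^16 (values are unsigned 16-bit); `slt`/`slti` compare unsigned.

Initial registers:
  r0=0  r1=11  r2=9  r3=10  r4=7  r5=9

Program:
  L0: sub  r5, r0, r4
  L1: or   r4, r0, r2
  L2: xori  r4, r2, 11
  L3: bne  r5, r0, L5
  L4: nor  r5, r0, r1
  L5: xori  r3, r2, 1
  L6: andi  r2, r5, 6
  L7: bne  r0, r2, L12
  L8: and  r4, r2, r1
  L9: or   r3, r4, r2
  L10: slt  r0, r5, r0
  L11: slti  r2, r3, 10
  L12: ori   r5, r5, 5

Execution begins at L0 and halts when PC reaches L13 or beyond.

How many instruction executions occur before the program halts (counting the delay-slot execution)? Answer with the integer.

10

#0 sub  r5, r0, r4 ; 0/11/9/10/7/65529
#1 or   r4, r0, r2 ; 0/11/9/10/9/65529
#2 xori  r4, r2, 11 ; 0/11/9/10/2/65529
#3 bne  r5, r0, L5 ; 0/11/9/10/2/65529 ; →target
#4 nor  r5, r0, r1 ; 0/11/9/10/2/65524
#5 xori  r3, r2, 1 ; 0/11/9/8/2/65524
#6 andi  r2, r5, 6 ; 0/11/4/8/2/65524
#7 bne  r0, r2, L12 ; 0/11/4/8/2/65524 ; →target
#8 and  r4, r2, r1 ; 0/11/4/8/0/65524
#12 ori   r5, r5, 5 ; 0/11/4/8/0/65525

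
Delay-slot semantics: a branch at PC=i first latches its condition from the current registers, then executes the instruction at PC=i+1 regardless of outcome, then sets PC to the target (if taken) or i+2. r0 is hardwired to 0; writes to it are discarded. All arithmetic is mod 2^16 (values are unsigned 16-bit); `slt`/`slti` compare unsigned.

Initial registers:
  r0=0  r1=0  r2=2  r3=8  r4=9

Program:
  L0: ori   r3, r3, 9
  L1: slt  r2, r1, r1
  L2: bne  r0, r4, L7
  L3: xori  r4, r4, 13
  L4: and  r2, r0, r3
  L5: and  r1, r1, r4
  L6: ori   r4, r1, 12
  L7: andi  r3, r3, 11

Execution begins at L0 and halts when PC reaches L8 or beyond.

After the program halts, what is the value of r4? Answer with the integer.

  step pc=0: ori   r3, r3, 9  regs=(0,0,2,9,9)
  step pc=1: slt  r2, r1, r1  regs=(0,0,0,9,9)
  step pc=2: bne  r0, r4, L7  cond=T  regs=(0,0,0,9,9)
  step pc=3: xori  r4, r4, 13  regs=(0,0,0,9,4)
  step pc=7: andi  r3, r3, 11  regs=(0,0,0,9,4)

4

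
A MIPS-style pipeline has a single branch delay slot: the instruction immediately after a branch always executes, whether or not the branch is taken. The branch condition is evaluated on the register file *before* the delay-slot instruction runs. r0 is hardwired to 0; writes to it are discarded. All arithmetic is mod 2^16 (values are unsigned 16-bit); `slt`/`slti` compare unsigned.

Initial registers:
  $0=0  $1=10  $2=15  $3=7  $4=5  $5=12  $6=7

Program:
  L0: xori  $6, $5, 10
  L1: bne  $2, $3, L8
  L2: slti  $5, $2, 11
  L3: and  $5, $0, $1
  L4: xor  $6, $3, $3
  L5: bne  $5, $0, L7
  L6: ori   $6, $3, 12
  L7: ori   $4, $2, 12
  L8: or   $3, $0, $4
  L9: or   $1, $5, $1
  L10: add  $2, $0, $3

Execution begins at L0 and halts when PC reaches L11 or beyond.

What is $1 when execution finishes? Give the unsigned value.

10

#0 xori  $6, $5, 10 ; 0/10/15/7/5/12/6
#1 bne  $2, $3, L8 ; 0/10/15/7/5/12/6 ; →target
#2 slti  $5, $2, 11 ; 0/10/15/7/5/0/6
#8 or   $3, $0, $4 ; 0/10/15/5/5/0/6
#9 or   $1, $5, $1 ; 0/10/15/5/5/0/6
#10 add  $2, $0, $3 ; 0/10/5/5/5/0/6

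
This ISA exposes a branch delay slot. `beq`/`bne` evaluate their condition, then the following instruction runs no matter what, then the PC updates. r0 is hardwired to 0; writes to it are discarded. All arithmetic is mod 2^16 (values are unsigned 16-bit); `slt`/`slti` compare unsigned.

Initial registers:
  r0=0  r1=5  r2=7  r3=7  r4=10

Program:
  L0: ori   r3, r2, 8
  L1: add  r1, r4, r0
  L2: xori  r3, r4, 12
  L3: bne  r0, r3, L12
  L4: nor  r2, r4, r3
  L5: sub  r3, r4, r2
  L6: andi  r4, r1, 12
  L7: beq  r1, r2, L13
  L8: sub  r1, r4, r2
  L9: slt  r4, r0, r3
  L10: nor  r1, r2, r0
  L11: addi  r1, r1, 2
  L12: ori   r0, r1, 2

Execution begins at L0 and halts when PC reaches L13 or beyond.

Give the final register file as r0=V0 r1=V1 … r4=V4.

[0] ori   r3, r2, 8  →  {r0:0, r1:5, r2:7, r3:15, r4:10}
[1] add  r1, r4, r0  →  {r0:0, r1:10, r2:7, r3:15, r4:10}
[2] xori  r3, r4, 12  →  {r0:0, r1:10, r2:7, r3:6, r4:10}
[3] bne  r0, r3, L12  →  {r0:0, r1:10, r2:7, r3:6, r4:10}  ⟨branch taken⟩
[4] nor  r2, r4, r3  →  {r0:0, r1:10, r2:65521, r3:6, r4:10}
[12] ori   r0, r1, 2  →  {r0:0, r1:10, r2:65521, r3:6, r4:10}

r0=0 r1=10 r2=65521 r3=6 r4=10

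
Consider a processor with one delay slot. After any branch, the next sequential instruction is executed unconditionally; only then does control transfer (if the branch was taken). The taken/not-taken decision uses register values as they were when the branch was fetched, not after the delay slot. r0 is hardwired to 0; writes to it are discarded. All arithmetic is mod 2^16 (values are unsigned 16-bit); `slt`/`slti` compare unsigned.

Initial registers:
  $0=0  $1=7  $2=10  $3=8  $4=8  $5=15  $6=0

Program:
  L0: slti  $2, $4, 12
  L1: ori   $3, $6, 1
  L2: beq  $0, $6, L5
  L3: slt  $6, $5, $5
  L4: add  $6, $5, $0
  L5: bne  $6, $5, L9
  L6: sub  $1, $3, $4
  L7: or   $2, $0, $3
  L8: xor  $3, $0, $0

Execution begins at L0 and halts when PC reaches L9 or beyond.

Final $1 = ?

65529

PC=0  slti  $2, $4, 12       | $0=0 $1=7 $2=1 $3=8 $4=8 $5=15 $6=0
PC=1  ori   $3, $6, 1        | $0=0 $1=7 $2=1 $3=1 $4=8 $5=15 $6=0
PC=2  beq  $0, $6, L5        | $0=0 $1=7 $2=1 $3=1 $4=8 $5=15 $6=0  [TAKEN]
PC=3  slt  $6, $5, $5        | $0=0 $1=7 $2=1 $3=1 $4=8 $5=15 $6=0
PC=5  bne  $6, $5, L9        | $0=0 $1=7 $2=1 $3=1 $4=8 $5=15 $6=0  [TAKEN]
PC=6  sub  $1, $3, $4        | $0=0 $1=65529 $2=1 $3=1 $4=8 $5=15 $6=0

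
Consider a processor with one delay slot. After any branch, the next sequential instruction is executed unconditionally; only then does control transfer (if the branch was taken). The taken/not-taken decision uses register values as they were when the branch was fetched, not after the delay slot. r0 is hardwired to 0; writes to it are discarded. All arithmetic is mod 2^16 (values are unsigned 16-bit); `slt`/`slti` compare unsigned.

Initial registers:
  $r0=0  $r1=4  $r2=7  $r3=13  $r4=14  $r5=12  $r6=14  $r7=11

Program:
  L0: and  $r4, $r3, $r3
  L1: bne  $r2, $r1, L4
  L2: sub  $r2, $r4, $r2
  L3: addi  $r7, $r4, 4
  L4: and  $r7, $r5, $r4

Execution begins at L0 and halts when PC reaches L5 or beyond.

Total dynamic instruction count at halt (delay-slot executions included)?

4

  step pc=0: and  $r4, $r3, $r3  regs=(0,4,7,13,13,12,14,11)
  step pc=1: bne  $r2, $r1, L4  cond=T  regs=(0,4,7,13,13,12,14,11)
  step pc=2: sub  $r2, $r4, $r2  regs=(0,4,6,13,13,12,14,11)
  step pc=4: and  $r7, $r5, $r4  regs=(0,4,6,13,13,12,14,12)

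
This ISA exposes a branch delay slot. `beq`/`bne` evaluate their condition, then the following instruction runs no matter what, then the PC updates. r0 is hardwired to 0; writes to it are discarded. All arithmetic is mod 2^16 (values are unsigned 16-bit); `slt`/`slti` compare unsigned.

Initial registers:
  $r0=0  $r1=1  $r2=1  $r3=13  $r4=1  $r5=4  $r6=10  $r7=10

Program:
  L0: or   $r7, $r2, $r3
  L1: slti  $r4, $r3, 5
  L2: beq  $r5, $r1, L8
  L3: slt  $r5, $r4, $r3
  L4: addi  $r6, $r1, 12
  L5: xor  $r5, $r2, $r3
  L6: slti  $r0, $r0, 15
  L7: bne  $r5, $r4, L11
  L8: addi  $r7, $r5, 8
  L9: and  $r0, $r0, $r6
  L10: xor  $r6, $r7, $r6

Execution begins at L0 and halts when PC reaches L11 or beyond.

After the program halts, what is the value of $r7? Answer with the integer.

[0] or   $r7, $r2, $r3  →  {$r0:0, $r1:1, $r2:1, $r3:13, $r4:1, $r5:4, $r6:10, $r7:13}
[1] slti  $r4, $r3, 5  →  {$r0:0, $r1:1, $r2:1, $r3:13, $r4:0, $r5:4, $r6:10, $r7:13}
[2] beq  $r5, $r1, L8  →  {$r0:0, $r1:1, $r2:1, $r3:13, $r4:0, $r5:4, $r6:10, $r7:13}  ⟨branch fallthrough⟩
[3] slt  $r5, $r4, $r3  →  {$r0:0, $r1:1, $r2:1, $r3:13, $r4:0, $r5:1, $r6:10, $r7:13}
[4] addi  $r6, $r1, 12  →  {$r0:0, $r1:1, $r2:1, $r3:13, $r4:0, $r5:1, $r6:13, $r7:13}
[5] xor  $r5, $r2, $r3  →  {$r0:0, $r1:1, $r2:1, $r3:13, $r4:0, $r5:12, $r6:13, $r7:13}
[6] slti  $r0, $r0, 15  →  {$r0:0, $r1:1, $r2:1, $r3:13, $r4:0, $r5:12, $r6:13, $r7:13}
[7] bne  $r5, $r4, L11  →  {$r0:0, $r1:1, $r2:1, $r3:13, $r4:0, $r5:12, $r6:13, $r7:13}  ⟨branch taken⟩
[8] addi  $r7, $r5, 8  →  {$r0:0, $r1:1, $r2:1, $r3:13, $r4:0, $r5:12, $r6:13, $r7:20}

20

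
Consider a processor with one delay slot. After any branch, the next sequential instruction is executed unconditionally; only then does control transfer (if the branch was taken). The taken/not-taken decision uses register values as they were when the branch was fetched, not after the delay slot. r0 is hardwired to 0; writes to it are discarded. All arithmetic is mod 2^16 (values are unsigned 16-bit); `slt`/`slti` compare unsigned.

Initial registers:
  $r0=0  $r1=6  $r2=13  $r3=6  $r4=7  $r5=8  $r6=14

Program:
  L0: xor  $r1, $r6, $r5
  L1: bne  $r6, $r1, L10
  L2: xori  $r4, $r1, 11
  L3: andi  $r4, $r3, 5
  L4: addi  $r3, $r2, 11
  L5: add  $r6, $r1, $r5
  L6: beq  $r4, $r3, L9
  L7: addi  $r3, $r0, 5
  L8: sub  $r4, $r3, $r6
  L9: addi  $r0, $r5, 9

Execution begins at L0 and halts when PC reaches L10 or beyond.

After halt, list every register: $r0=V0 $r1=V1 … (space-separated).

$r0=0 $r1=6 $r2=13 $r3=6 $r4=13 $r5=8 $r6=14

PC=0  xor  $r1, $r6, $r5     | $r0=0 $r1=6 $r2=13 $r3=6 $r4=7 $r5=8 $r6=14
PC=1  bne  $r6, $r1, L10     | $r0=0 $r1=6 $r2=13 $r3=6 $r4=7 $r5=8 $r6=14  [TAKEN]
PC=2  xori  $r4, $r1, 11     | $r0=0 $r1=6 $r2=13 $r3=6 $r4=13 $r5=8 $r6=14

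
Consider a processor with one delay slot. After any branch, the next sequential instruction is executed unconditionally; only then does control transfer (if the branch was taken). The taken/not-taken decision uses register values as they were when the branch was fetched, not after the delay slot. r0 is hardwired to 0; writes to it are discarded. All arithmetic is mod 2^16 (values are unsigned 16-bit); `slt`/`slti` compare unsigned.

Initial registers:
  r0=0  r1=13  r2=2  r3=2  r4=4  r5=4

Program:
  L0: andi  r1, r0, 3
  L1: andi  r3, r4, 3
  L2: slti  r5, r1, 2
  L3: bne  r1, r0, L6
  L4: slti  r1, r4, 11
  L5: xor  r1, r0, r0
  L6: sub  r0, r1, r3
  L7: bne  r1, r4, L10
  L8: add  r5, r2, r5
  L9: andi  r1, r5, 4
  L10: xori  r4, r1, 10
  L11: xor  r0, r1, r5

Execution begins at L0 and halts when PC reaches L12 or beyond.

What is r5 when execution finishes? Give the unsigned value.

3

PC=0  andi  r1, r0, 3        | r0=0 r1=0 r2=2 r3=2 r4=4 r5=4
PC=1  andi  r3, r4, 3        | r0=0 r1=0 r2=2 r3=0 r4=4 r5=4
PC=2  slti  r5, r1, 2        | r0=0 r1=0 r2=2 r3=0 r4=4 r5=1
PC=3  bne  r1, r0, L6        | r0=0 r1=0 r2=2 r3=0 r4=4 r5=1  [not taken]
PC=4  slti  r1, r4, 11       | r0=0 r1=1 r2=2 r3=0 r4=4 r5=1
PC=5  xor  r1, r0, r0        | r0=0 r1=0 r2=2 r3=0 r4=4 r5=1
PC=6  sub  r0, r1, r3        | r0=0 r1=0 r2=2 r3=0 r4=4 r5=1
PC=7  bne  r1, r4, L10       | r0=0 r1=0 r2=2 r3=0 r4=4 r5=1  [TAKEN]
PC=8  add  r5, r2, r5        | r0=0 r1=0 r2=2 r3=0 r4=4 r5=3
PC=10 xori  r4, r1, 10       | r0=0 r1=0 r2=2 r3=0 r4=10 r5=3
PC=11 xor  r0, r1, r5        | r0=0 r1=0 r2=2 r3=0 r4=10 r5=3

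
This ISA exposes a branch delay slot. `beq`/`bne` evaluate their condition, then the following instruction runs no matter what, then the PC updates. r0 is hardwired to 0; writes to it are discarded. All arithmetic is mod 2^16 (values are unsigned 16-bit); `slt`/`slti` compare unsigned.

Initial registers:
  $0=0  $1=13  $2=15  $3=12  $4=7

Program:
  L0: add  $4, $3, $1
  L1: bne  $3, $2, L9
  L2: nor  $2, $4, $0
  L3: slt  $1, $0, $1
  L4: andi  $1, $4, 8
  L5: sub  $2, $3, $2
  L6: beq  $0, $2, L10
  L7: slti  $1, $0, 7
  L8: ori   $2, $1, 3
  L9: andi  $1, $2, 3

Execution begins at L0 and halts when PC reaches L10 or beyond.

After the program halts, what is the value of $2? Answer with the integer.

65510

#0 add  $4, $3, $1 ; 0/13/15/12/25
#1 bne  $3, $2, L9 ; 0/13/15/12/25 ; →target
#2 nor  $2, $4, $0 ; 0/13/65510/12/25
#9 andi  $1, $2, 3 ; 0/2/65510/12/25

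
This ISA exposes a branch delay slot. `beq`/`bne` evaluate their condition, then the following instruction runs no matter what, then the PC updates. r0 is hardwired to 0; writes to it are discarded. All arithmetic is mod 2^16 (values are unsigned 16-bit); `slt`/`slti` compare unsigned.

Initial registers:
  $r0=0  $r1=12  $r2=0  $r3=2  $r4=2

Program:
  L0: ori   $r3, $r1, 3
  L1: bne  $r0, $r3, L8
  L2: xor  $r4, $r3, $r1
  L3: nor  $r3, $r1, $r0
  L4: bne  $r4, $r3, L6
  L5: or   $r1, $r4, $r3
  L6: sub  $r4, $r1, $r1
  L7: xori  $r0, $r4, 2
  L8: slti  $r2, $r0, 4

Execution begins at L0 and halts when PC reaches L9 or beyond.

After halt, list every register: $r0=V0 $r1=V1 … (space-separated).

#0 ori   $r3, $r1, 3 ; 0/12/0/15/2
#1 bne  $r0, $r3, L8 ; 0/12/0/15/2 ; →target
#2 xor  $r4, $r3, $r1 ; 0/12/0/15/3
#8 slti  $r2, $r0, 4 ; 0/12/1/15/3

$r0=0 $r1=12 $r2=1 $r3=15 $r4=3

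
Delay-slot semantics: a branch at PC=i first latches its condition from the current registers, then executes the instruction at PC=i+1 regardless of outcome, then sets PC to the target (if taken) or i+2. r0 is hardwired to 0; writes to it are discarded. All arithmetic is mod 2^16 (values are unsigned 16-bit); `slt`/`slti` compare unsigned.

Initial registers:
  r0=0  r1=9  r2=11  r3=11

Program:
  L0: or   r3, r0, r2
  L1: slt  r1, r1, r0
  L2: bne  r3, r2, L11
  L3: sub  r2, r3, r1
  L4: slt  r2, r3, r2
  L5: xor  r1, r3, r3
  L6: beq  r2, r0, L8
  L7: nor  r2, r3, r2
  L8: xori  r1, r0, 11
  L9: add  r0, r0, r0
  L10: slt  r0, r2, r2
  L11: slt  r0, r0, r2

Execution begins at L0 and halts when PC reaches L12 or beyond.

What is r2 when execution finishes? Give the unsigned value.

65524

PC=0  or   r3, r0, r2        | r0=0 r1=9 r2=11 r3=11
PC=1  slt  r1, r1, r0        | r0=0 r1=0 r2=11 r3=11
PC=2  bne  r3, r2, L11       | r0=0 r1=0 r2=11 r3=11  [not taken]
PC=3  sub  r2, r3, r1        | r0=0 r1=0 r2=11 r3=11
PC=4  slt  r2, r3, r2        | r0=0 r1=0 r2=0 r3=11
PC=5  xor  r1, r3, r3        | r0=0 r1=0 r2=0 r3=11
PC=6  beq  r2, r0, L8        | r0=0 r1=0 r2=0 r3=11  [TAKEN]
PC=7  nor  r2, r3, r2        | r0=0 r1=0 r2=65524 r3=11
PC=8  xori  r1, r0, 11       | r0=0 r1=11 r2=65524 r3=11
PC=9  add  r0, r0, r0        | r0=0 r1=11 r2=65524 r3=11
PC=10 slt  r0, r2, r2        | r0=0 r1=11 r2=65524 r3=11
PC=11 slt  r0, r0, r2        | r0=0 r1=11 r2=65524 r3=11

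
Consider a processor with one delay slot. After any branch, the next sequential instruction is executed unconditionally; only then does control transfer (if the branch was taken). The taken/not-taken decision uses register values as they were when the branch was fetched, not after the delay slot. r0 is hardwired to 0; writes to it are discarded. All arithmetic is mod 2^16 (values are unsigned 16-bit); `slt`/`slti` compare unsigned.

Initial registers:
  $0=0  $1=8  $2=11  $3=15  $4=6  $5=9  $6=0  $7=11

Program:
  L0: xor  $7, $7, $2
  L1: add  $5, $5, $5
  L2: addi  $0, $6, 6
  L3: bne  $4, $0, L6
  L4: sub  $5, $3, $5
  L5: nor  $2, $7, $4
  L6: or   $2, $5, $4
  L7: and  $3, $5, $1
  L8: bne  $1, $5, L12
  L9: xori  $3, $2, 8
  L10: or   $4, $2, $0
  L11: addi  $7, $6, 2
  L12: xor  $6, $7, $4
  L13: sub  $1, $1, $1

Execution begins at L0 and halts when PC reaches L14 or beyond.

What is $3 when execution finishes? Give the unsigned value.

PC=0  xor  $7, $7, $2        | $0=0 $1=8 $2=11 $3=15 $4=6 $5=9 $6=0 $7=0
PC=1  add  $5, $5, $5        | $0=0 $1=8 $2=11 $3=15 $4=6 $5=18 $6=0 $7=0
PC=2  addi  $0, $6, 6        | $0=0 $1=8 $2=11 $3=15 $4=6 $5=18 $6=0 $7=0
PC=3  bne  $4, $0, L6        | $0=0 $1=8 $2=11 $3=15 $4=6 $5=18 $6=0 $7=0  [TAKEN]
PC=4  sub  $5, $3, $5        | $0=0 $1=8 $2=11 $3=15 $4=6 $5=65533 $6=0 $7=0
PC=6  or   $2, $5, $4        | $0=0 $1=8 $2=65535 $3=15 $4=6 $5=65533 $6=0 $7=0
PC=7  and  $3, $5, $1        | $0=0 $1=8 $2=65535 $3=8 $4=6 $5=65533 $6=0 $7=0
PC=8  bne  $1, $5, L12       | $0=0 $1=8 $2=65535 $3=8 $4=6 $5=65533 $6=0 $7=0  [TAKEN]
PC=9  xori  $3, $2, 8        | $0=0 $1=8 $2=65535 $3=65527 $4=6 $5=65533 $6=0 $7=0
PC=12 xor  $6, $7, $4        | $0=0 $1=8 $2=65535 $3=65527 $4=6 $5=65533 $6=6 $7=0
PC=13 sub  $1, $1, $1        | $0=0 $1=0 $2=65535 $3=65527 $4=6 $5=65533 $6=6 $7=0

65527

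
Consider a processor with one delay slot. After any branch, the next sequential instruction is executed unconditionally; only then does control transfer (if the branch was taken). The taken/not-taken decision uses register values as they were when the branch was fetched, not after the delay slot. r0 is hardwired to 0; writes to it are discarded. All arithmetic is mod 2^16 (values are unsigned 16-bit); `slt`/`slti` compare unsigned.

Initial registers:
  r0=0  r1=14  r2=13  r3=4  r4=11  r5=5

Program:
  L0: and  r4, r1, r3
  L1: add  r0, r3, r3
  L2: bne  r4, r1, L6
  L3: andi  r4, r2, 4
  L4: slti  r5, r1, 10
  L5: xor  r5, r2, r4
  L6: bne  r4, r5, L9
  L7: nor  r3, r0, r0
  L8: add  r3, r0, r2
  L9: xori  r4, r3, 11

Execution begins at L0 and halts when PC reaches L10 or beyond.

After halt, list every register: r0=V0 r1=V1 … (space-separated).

[0] and  r4, r1, r3  →  {r0:0, r1:14, r2:13, r3:4, r4:4, r5:5}
[1] add  r0, r3, r3  →  {r0:0, r1:14, r2:13, r3:4, r4:4, r5:5}
[2] bne  r4, r1, L6  →  {r0:0, r1:14, r2:13, r3:4, r4:4, r5:5}  ⟨branch taken⟩
[3] andi  r4, r2, 4  →  {r0:0, r1:14, r2:13, r3:4, r4:4, r5:5}
[6] bne  r4, r5, L9  →  {r0:0, r1:14, r2:13, r3:4, r4:4, r5:5}  ⟨branch taken⟩
[7] nor  r3, r0, r0  →  {r0:0, r1:14, r2:13, r3:65535, r4:4, r5:5}
[9] xori  r4, r3, 11  →  {r0:0, r1:14, r2:13, r3:65535, r4:65524, r5:5}

r0=0 r1=14 r2=13 r3=65535 r4=65524 r5=5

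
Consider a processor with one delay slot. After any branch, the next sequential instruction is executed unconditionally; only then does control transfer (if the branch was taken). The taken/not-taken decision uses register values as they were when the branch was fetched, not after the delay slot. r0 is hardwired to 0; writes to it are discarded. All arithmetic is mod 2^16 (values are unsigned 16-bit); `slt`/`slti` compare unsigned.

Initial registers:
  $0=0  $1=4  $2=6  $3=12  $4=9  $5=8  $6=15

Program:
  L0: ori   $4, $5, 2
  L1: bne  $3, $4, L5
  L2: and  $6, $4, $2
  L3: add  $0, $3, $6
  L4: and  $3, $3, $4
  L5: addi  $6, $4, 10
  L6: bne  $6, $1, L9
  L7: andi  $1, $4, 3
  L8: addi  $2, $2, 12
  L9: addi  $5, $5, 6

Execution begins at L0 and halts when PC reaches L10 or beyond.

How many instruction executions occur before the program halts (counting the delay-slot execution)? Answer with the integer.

PC=0  ori   $4, $5, 2        | $0=0 $1=4 $2=6 $3=12 $4=10 $5=8 $6=15
PC=1  bne  $3, $4, L5        | $0=0 $1=4 $2=6 $3=12 $4=10 $5=8 $6=15  [TAKEN]
PC=2  and  $6, $4, $2        | $0=0 $1=4 $2=6 $3=12 $4=10 $5=8 $6=2
PC=5  addi  $6, $4, 10       | $0=0 $1=4 $2=6 $3=12 $4=10 $5=8 $6=20
PC=6  bne  $6, $1, L9        | $0=0 $1=4 $2=6 $3=12 $4=10 $5=8 $6=20  [TAKEN]
PC=7  andi  $1, $4, 3        | $0=0 $1=2 $2=6 $3=12 $4=10 $5=8 $6=20
PC=9  addi  $5, $5, 6        | $0=0 $1=2 $2=6 $3=12 $4=10 $5=14 $6=20

7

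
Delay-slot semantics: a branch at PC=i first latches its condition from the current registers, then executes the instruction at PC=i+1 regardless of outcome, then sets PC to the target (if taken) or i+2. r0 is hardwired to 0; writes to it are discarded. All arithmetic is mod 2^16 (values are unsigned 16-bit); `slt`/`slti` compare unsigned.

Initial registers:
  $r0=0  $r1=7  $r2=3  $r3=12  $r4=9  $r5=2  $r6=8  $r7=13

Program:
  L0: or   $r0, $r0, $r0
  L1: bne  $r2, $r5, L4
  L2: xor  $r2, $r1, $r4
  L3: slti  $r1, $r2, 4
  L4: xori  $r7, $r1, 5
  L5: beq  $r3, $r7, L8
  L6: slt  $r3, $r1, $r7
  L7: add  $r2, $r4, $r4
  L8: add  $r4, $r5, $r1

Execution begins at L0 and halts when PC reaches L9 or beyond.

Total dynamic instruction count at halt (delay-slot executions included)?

8

#0 or   $r0, $r0, $r0 ; 0/7/3/12/9/2/8/13
#1 bne  $r2, $r5, L4 ; 0/7/3/12/9/2/8/13 ; →target
#2 xor  $r2, $r1, $r4 ; 0/7/14/12/9/2/8/13
#4 xori  $r7, $r1, 5 ; 0/7/14/12/9/2/8/2
#5 beq  $r3, $r7, L8 ; 0/7/14/12/9/2/8/2 ; →fallthru
#6 slt  $r3, $r1, $r7 ; 0/7/14/0/9/2/8/2
#7 add  $r2, $r4, $r4 ; 0/7/18/0/9/2/8/2
#8 add  $r4, $r5, $r1 ; 0/7/18/0/9/2/8/2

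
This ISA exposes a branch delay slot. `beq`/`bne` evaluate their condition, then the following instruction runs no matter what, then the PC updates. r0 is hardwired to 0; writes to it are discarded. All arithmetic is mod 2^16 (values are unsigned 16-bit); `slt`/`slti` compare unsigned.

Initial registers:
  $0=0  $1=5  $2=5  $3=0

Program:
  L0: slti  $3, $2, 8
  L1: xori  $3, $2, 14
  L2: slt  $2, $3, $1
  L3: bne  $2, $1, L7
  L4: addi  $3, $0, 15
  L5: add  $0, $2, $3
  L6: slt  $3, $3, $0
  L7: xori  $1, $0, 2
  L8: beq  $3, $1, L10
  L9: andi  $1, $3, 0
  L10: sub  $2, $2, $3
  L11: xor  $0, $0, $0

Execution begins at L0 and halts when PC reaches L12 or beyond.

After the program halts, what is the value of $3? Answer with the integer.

PC=0  slti  $3, $2, 8        | $0=0 $1=5 $2=5 $3=1
PC=1  xori  $3, $2, 14       | $0=0 $1=5 $2=5 $3=11
PC=2  slt  $2, $3, $1        | $0=0 $1=5 $2=0 $3=11
PC=3  bne  $2, $1, L7        | $0=0 $1=5 $2=0 $3=11  [TAKEN]
PC=4  addi  $3, $0, 15       | $0=0 $1=5 $2=0 $3=15
PC=7  xori  $1, $0, 2        | $0=0 $1=2 $2=0 $3=15
PC=8  beq  $3, $1, L10       | $0=0 $1=2 $2=0 $3=15  [not taken]
PC=9  andi  $1, $3, 0        | $0=0 $1=0 $2=0 $3=15
PC=10 sub  $2, $2, $3        | $0=0 $1=0 $2=65521 $3=15
PC=11 xor  $0, $0, $0        | $0=0 $1=0 $2=65521 $3=15

15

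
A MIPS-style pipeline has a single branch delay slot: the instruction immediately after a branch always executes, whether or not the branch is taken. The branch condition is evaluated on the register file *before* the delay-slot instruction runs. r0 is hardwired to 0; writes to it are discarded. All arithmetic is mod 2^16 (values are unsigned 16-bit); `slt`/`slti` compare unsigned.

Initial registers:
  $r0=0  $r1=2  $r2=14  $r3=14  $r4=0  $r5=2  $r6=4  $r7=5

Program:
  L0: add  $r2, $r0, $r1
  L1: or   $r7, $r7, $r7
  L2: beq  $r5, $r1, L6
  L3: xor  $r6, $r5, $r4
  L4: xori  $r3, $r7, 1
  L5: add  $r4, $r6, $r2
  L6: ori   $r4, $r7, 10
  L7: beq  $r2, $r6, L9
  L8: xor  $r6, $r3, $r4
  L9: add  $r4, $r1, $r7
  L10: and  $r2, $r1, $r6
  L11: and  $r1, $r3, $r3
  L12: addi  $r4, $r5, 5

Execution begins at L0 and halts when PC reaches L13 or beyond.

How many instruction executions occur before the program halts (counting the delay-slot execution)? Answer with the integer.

11

PC=0  add  $r2, $r0, $r1     | $r0=0 $r1=2 $r2=2 $r3=14 $r4=0 $r5=2 $r6=4 $r7=5
PC=1  or   $r7, $r7, $r7     | $r0=0 $r1=2 $r2=2 $r3=14 $r4=0 $r5=2 $r6=4 $r7=5
PC=2  beq  $r5, $r1, L6      | $r0=0 $r1=2 $r2=2 $r3=14 $r4=0 $r5=2 $r6=4 $r7=5  [TAKEN]
PC=3  xor  $r6, $r5, $r4     | $r0=0 $r1=2 $r2=2 $r3=14 $r4=0 $r5=2 $r6=2 $r7=5
PC=6  ori   $r4, $r7, 10     | $r0=0 $r1=2 $r2=2 $r3=14 $r4=15 $r5=2 $r6=2 $r7=5
PC=7  beq  $r2, $r6, L9      | $r0=0 $r1=2 $r2=2 $r3=14 $r4=15 $r5=2 $r6=2 $r7=5  [TAKEN]
PC=8  xor  $r6, $r3, $r4     | $r0=0 $r1=2 $r2=2 $r3=14 $r4=15 $r5=2 $r6=1 $r7=5
PC=9  add  $r4, $r1, $r7     | $r0=0 $r1=2 $r2=2 $r3=14 $r4=7 $r5=2 $r6=1 $r7=5
PC=10 and  $r2, $r1, $r6     | $r0=0 $r1=2 $r2=0 $r3=14 $r4=7 $r5=2 $r6=1 $r7=5
PC=11 and  $r1, $r3, $r3     | $r0=0 $r1=14 $r2=0 $r3=14 $r4=7 $r5=2 $r6=1 $r7=5
PC=12 addi  $r4, $r5, 5      | $r0=0 $r1=14 $r2=0 $r3=14 $r4=7 $r5=2 $r6=1 $r7=5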